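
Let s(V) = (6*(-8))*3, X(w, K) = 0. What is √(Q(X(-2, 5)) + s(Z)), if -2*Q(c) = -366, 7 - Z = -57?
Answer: √39 ≈ 6.2450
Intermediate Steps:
Z = 64 (Z = 7 - 1*(-57) = 7 + 57 = 64)
Q(c) = 183 (Q(c) = -½*(-366) = 183)
s(V) = -144 (s(V) = -48*3 = -144)
√(Q(X(-2, 5)) + s(Z)) = √(183 - 144) = √39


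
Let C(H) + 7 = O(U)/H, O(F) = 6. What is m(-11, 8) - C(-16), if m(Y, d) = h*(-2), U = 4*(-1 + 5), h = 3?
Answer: 11/8 ≈ 1.3750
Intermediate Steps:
U = 16 (U = 4*4 = 16)
m(Y, d) = -6 (m(Y, d) = 3*(-2) = -6)
C(H) = -7 + 6/H
m(-11, 8) - C(-16) = -6 - (-7 + 6/(-16)) = -6 - (-7 + 6*(-1/16)) = -6 - (-7 - 3/8) = -6 - 1*(-59/8) = -6 + 59/8 = 11/8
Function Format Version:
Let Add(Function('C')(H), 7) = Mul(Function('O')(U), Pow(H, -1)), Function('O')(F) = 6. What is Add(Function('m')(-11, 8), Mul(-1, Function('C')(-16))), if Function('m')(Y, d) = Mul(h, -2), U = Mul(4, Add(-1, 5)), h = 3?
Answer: Rational(11, 8) ≈ 1.3750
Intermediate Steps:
U = 16 (U = Mul(4, 4) = 16)
Function('m')(Y, d) = -6 (Function('m')(Y, d) = Mul(3, -2) = -6)
Function('C')(H) = Add(-7, Mul(6, Pow(H, -1)))
Add(Function('m')(-11, 8), Mul(-1, Function('C')(-16))) = Add(-6, Mul(-1, Add(-7, Mul(6, Pow(-16, -1))))) = Add(-6, Mul(-1, Add(-7, Mul(6, Rational(-1, 16))))) = Add(-6, Mul(-1, Add(-7, Rational(-3, 8)))) = Add(-6, Mul(-1, Rational(-59, 8))) = Add(-6, Rational(59, 8)) = Rational(11, 8)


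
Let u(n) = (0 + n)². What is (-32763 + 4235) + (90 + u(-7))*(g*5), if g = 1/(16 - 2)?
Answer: -398697/14 ≈ -28478.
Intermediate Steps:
g = 1/14 ≈ 0.071429
u(n) = n²
(-32763 + 4235) + (90 + u(-7))*(g*5) = (-32763 + 4235) + (90 + (-7)²)*((1/14)*5) = -28528 + (90 + 49)*(5/14) = -28528 + 139*(5/14) = -28528 + 695/14 = -398697/14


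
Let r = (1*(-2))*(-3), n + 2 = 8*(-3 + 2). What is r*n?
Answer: -60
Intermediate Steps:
n = -10 (n = -2 + 8*(-3 + 2) = -2 + 8*(-1) = -2 - 8 = -10)
r = 6 (r = -2*(-3) = 6)
r*n = 6*(-10) = -60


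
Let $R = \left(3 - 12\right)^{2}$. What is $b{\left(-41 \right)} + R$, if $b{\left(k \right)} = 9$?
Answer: $90$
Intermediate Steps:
$R = 81$ ($R = \left(-9\right)^{2} = 81$)
$b{\left(-41 \right)} + R = 9 + 81 = 90$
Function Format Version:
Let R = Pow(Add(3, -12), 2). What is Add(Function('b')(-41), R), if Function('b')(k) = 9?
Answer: 90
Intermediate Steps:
R = 81 (R = Pow(-9, 2) = 81)
Add(Function('b')(-41), R) = Add(9, 81) = 90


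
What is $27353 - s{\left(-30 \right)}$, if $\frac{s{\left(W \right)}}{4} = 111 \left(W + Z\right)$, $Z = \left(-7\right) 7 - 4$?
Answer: $64205$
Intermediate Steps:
$Z = -53$ ($Z = -49 - 4 = -53$)
$s{\left(W \right)} = -23532 + 444 W$ ($s{\left(W \right)} = 4 \cdot 111 \left(W - 53\right) = 4 \cdot 111 \left(-53 + W\right) = 4 \left(-5883 + 111 W\right) = -23532 + 444 W$)
$27353 - s{\left(-30 \right)} = 27353 - \left(-23532 + 444 \left(-30\right)\right) = 27353 - \left(-23532 - 13320\right) = 27353 - -36852 = 27353 + 36852 = 64205$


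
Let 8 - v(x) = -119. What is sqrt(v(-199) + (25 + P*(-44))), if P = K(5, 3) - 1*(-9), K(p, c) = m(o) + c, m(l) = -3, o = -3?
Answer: 2*I*sqrt(61) ≈ 15.62*I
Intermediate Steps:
v(x) = 127 (v(x) = 8 - 1*(-119) = 8 + 119 = 127)
K(p, c) = -3 + c
P = 9 (P = (-3 + 3) - 1*(-9) = 0 + 9 = 9)
sqrt(v(-199) + (25 + P*(-44))) = sqrt(127 + (25 + 9*(-44))) = sqrt(127 + (25 - 396)) = sqrt(127 - 371) = sqrt(-244) = 2*I*sqrt(61)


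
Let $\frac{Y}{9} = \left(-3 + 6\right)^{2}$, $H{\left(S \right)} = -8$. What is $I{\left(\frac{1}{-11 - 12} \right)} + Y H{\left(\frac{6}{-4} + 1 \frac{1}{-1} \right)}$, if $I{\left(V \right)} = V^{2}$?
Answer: $- \frac{342791}{529} \approx -648.0$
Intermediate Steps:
$Y = 81$ ($Y = 9 \left(-3 + 6\right)^{2} = 9 \cdot 3^{2} = 9 \cdot 9 = 81$)
$I{\left(\frac{1}{-11 - 12} \right)} + Y H{\left(\frac{6}{-4} + 1 \frac{1}{-1} \right)} = \left(\frac{1}{-11 - 12}\right)^{2} + 81 \left(-8\right) = \left(\frac{1}{-23}\right)^{2} - 648 = \left(- \frac{1}{23}\right)^{2} - 648 = \frac{1}{529} - 648 = - \frac{342791}{529}$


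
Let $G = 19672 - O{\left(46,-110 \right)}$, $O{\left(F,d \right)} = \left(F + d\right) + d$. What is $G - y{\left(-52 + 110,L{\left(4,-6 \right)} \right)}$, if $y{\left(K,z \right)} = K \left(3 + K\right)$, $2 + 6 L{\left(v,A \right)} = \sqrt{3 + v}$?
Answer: $16308$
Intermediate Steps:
$O{\left(F,d \right)} = F + 2 d$
$L{\left(v,A \right)} = - \frac{1}{3} + \frac{\sqrt{3 + v}}{6}$
$G = 19846$ ($G = 19672 - \left(46 + 2 \left(-110\right)\right) = 19672 - \left(46 - 220\right) = 19672 - -174 = 19672 + 174 = 19846$)
$G - y{\left(-52 + 110,L{\left(4,-6 \right)} \right)} = 19846 - \left(-52 + 110\right) \left(3 + \left(-52 + 110\right)\right) = 19846 - 58 \left(3 + 58\right) = 19846 - 58 \cdot 61 = 19846 - 3538 = 16308$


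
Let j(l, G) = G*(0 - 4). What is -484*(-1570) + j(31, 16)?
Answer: 759816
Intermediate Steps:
j(l, G) = -4*G (j(l, G) = G*(-4) = -4*G)
-484*(-1570) + j(31, 16) = -484*(-1570) - 4*16 = 759880 - 64 = 759816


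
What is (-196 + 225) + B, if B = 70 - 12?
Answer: 87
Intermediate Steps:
B = 58
(-196 + 225) + B = (-196 + 225) + 58 = 29 + 58 = 87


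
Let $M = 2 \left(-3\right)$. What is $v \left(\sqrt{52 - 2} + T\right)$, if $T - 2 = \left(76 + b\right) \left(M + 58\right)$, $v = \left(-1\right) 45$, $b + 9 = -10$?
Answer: $-133470 - 225 \sqrt{2} \approx -1.3379 \cdot 10^{5}$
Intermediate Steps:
$b = -19$ ($b = -9 - 10 = -19$)
$M = -6$
$v = -45$
$T = 2966$ ($T = 2 + \left(76 - 19\right) \left(-6 + 58\right) = 2 + 57 \cdot 52 = 2 + 2964 = 2966$)
$v \left(\sqrt{52 - 2} + T\right) = - 45 \left(\sqrt{52 - 2} + 2966\right) = - 45 \left(\sqrt{50} + 2966\right) = - 45 \left(5 \sqrt{2} + 2966\right) = - 45 \left(2966 + 5 \sqrt{2}\right) = -133470 - 225 \sqrt{2}$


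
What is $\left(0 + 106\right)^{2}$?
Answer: $11236$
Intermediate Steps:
$\left(0 + 106\right)^{2} = 106^{2} = 11236$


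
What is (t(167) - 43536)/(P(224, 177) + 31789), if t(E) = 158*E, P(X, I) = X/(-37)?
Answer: -634550/1175969 ≈ -0.53960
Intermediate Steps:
P(X, I) = -X/37 (P(X, I) = X*(-1/37) = -X/37)
(t(167) - 43536)/(P(224, 177) + 31789) = (158*167 - 43536)/(-1/37*224 + 31789) = (26386 - 43536)/(-224/37 + 31789) = -17150/1175969/37 = -17150*37/1175969 = -634550/1175969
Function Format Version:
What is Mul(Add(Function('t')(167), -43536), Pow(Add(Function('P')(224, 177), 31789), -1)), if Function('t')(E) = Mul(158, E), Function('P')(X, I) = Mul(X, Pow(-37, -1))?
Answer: Rational(-634550, 1175969) ≈ -0.53960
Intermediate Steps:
Function('P')(X, I) = Mul(Rational(-1, 37), X) (Function('P')(X, I) = Mul(X, Rational(-1, 37)) = Mul(Rational(-1, 37), X))
Mul(Add(Function('t')(167), -43536), Pow(Add(Function('P')(224, 177), 31789), -1)) = Mul(Add(Mul(158, 167), -43536), Pow(Add(Mul(Rational(-1, 37), 224), 31789), -1)) = Mul(Add(26386, -43536), Pow(Add(Rational(-224, 37), 31789), -1)) = Mul(-17150, Pow(Rational(1175969, 37), -1)) = Mul(-17150, Rational(37, 1175969)) = Rational(-634550, 1175969)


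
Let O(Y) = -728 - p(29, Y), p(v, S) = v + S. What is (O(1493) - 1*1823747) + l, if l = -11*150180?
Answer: -3477977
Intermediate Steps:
p(v, S) = S + v
O(Y) = -757 - Y (O(Y) = -728 - (Y + 29) = -728 - (29 + Y) = -728 + (-29 - Y) = -757 - Y)
l = -1651980
(O(1493) - 1*1823747) + l = ((-757 - 1*1493) - 1*1823747) - 1651980 = ((-757 - 1493) - 1823747) - 1651980 = (-2250 - 1823747) - 1651980 = -1825997 - 1651980 = -3477977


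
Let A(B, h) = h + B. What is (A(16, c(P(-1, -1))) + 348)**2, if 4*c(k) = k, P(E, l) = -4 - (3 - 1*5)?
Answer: 528529/4 ≈ 1.3213e+5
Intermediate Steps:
P(E, l) = -2 (P(E, l) = -4 - (3 - 5) = -4 - 1*(-2) = -4 + 2 = -2)
c(k) = k/4
A(B, h) = B + h
(A(16, c(P(-1, -1))) + 348)**2 = ((16 + (1/4)*(-2)) + 348)**2 = ((16 - 1/2) + 348)**2 = (31/2 + 348)**2 = (727/2)**2 = 528529/4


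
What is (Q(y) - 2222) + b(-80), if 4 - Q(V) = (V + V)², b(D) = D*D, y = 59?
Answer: -9742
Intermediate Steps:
b(D) = D²
Q(V) = 4 - 4*V² (Q(V) = 4 - (V + V)² = 4 - (2*V)² = 4 - 4*V²)
(Q(y) - 2222) + b(-80) = ((4 - 4*59²) - 2222) + (-80)² = ((4 - 4*3481) - 2222) + 6400 = ((4 - 13924) - 2222) + 6400 = (-13920 - 2222) + 6400 = -16142 + 6400 = -9742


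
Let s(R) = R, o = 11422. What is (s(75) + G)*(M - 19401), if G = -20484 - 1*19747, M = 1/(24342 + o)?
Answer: 6965634067157/8941 ≈ 7.7907e+8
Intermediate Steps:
M = 1/35764 (M = 1/(24342 + 11422) = 1/35764 ≈ 2.7961e-5)
G = -40231 (G = -20484 - 19747 = -40231)
(s(75) + G)*(M - 19401) = (75 - 40231)*(1/35764 - 19401) = -40156*(-693857363/35764) = 6965634067157/8941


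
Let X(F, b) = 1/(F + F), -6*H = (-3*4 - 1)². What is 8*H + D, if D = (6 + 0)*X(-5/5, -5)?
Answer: -685/3 ≈ -228.33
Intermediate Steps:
H = -169/6 (H = -(-3*4 - 1)²/6 = -(-12 - 1)²/6 = -⅙*(-13)² = -⅙*169 = -169/6 ≈ -28.167)
X(F, b) = 1/(2*F)
D = -3 (D = (6 + 0)*(1/(2*((-5/5)))) = 6*(1/(2*((-5*⅕)))) = 6*((½)/(-1)) = 6*((½)*(-1)) = 6*(-½) = -3)
8*H + D = 8*(-169/6) - 3 = -676/3 - 3 = -685/3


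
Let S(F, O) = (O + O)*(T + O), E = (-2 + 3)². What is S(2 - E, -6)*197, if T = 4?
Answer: 4728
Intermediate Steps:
E = 1 (E = 1² = 1)
S(F, O) = 2*O*(4 + O) (S(F, O) = (O + O)*(4 + O) = (2*O)*(4 + O) = 2*O*(4 + O))
S(2 - E, -6)*197 = (2*(-6)*(4 - 6))*197 = (2*(-6)*(-2))*197 = 24*197 = 4728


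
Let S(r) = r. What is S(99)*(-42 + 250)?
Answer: 20592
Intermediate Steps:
S(99)*(-42 + 250) = 99*(-42 + 250) = 99*208 = 20592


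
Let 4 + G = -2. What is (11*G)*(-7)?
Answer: 462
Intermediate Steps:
G = -6 (G = -4 - 2 = -6)
(11*G)*(-7) = (11*(-6))*(-7) = -66*(-7) = 462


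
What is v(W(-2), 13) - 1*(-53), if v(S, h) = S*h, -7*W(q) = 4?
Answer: 319/7 ≈ 45.571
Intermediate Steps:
W(q) = -4/7 (W(q) = -1/7*4 = -4/7)
v(W(-2), 13) - 1*(-53) = -4/7*13 - 1*(-53) = -52/7 + 53 = 319/7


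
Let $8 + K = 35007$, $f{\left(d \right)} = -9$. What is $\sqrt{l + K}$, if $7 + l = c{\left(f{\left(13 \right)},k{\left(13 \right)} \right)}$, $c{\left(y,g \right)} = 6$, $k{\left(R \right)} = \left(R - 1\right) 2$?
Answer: $\sqrt{34998} \approx 187.08$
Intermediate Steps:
$k{\left(R \right)} = -2 + 2 R$ ($k{\left(R \right)} = \left(-1 + R\right) 2 = -2 + 2 R$)
$K = 34999$ ($K = -8 + 35007 = 34999$)
$l = -1$ ($l = -7 + 6 = -1$)
$\sqrt{l + K} = \sqrt{-1 + 34999} = \sqrt{34998}$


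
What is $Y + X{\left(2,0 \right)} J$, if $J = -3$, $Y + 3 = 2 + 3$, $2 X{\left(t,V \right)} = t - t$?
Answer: $2$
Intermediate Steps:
$X{\left(t,V \right)} = 0$ ($X{\left(t,V \right)} = \frac{t - t}{2} = \frac{1}{2} \cdot 0 = 0$)
$Y = 2$ ($Y = -3 + \left(2 + 3\right) = -3 + 5 = 2$)
$Y + X{\left(2,0 \right)} J = 2 + 0 \left(-3\right) = 2 + 0 = 2$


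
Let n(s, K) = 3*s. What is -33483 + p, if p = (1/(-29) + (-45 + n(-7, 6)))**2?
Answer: -24491978/841 ≈ -29122.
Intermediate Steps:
p = 3667225/841 (p = (1/(-29) + (-45 + 3*(-7)))**2 = (-1/29 + (-45 - 21))**2 = (-1/29 - 66)**2 = (-1915/29)**2 = 3667225/841 ≈ 4360.6)
-33483 + p = -33483 + 3667225/841 = -24491978/841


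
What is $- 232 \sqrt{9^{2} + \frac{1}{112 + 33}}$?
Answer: $- \frac{8 \sqrt{1703170}}{5} \approx -2088.1$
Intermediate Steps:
$- 232 \sqrt{9^{2} + \frac{1}{112 + 33}} = - 232 \sqrt{81 + \frac{1}{145}} = - 232 \sqrt{\frac{11746}{145}} = - 232 \frac{\sqrt{1703170}}{145} = - \frac{8 \sqrt{1703170}}{5}$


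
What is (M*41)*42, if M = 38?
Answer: 65436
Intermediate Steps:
(M*41)*42 = (38*41)*42 = 1558*42 = 65436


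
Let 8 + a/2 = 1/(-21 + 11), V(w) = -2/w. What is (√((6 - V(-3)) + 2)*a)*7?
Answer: -189*√66/5 ≈ -307.09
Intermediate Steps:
a = -81/5 (a = -16 + 2/(-21 + 11) = -16 + 2/(-10) = -16 + 2*(-⅒) = -16 - ⅕ = -81/5 ≈ -16.200)
(√((6 - V(-3)) + 2)*a)*7 = (√((6 - (-2)/(-3)) + 2)*(-81/5))*7 = (√((6 - (-2)*(-1)/3) + 2)*(-81/5))*7 = (√((6 - 1*⅔) + 2)*(-81/5))*7 = (√((6 - ⅔) + 2)*(-81/5))*7 = (√(16/3 + 2)*(-81/5))*7 = (√(22/3)*(-81/5))*7 = ((√66/3)*(-81/5))*7 = -27*√66/5*7 = -189*√66/5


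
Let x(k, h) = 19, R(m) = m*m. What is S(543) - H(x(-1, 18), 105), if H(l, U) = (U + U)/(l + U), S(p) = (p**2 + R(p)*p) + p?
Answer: 9944700633/62 ≈ 1.6040e+8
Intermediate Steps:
R(m) = m**2
S(p) = p + p**2 + p**3 (S(p) = (p**2 + p**2*p) + p = (p**2 + p**3) + p = p + p**2 + p**3)
H(l, U) = 2*U/(U + l) (H(l, U) = (2*U)/(U + l) = 2*U/(U + l))
S(543) - H(x(-1, 18), 105) = 543*(1 + 543 + 543**2) - 2*105/(105 + 19) = 543*(1 + 543 + 294849) - 2*105/124 = 543*295393 - 2*105/124 = 160398399 - 1*105/62 = 160398399 - 105/62 = 9944700633/62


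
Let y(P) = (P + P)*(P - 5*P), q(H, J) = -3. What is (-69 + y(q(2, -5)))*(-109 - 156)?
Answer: 37365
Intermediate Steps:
y(P) = -8*P**2 (y(P) = (2*P)*(-4*P) = -8*P**2)
(-69 + y(q(2, -5)))*(-109 - 156) = (-69 - 8*(-3)**2)*(-109 - 156) = (-69 - 8*9)*(-265) = (-69 - 72)*(-265) = -141*(-265) = 37365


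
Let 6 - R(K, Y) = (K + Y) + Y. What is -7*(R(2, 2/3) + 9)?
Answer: -245/3 ≈ -81.667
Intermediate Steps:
R(K, Y) = 6 - K - 2*Y (R(K, Y) = 6 - ((K + Y) + Y) = 6 - (K + 2*Y) = 6 + (-K - 2*Y) = 6 - K - 2*Y)
-7*(R(2, 2/3) + 9) = -7*((6 - 1*2 - 4/3) + 9) = -7*((6 - 2 - 4/3) + 9) = -7*(8/3 + 9) = -7*35/3 = -245/3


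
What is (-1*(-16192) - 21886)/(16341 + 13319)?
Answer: -2847/14830 ≈ -0.19198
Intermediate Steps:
(-1*(-16192) - 21886)/(16341 + 13319) = (16192 - 21886)/29660 = -5694*1/29660 = -2847/14830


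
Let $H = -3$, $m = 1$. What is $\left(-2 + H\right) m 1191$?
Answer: $-5955$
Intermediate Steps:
$\left(-2 + H\right) m 1191 = \left(-2 - 3\right) 1 \cdot 1191 = \left(-5\right) 1 \cdot 1191 = \left(-5\right) 1191 = -5955$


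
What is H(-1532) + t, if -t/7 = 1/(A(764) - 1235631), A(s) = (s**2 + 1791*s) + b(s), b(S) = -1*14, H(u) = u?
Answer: -1097486507/716375 ≈ -1532.0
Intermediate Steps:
b(S) = -14
A(s) = -14 + s**2 + 1791*s (A(s) = (s**2 + 1791*s) - 14 = -14 + s**2 + 1791*s)
t = -7/716375 (t = -7/((-14 + 764**2 + 1791*764) - 1235631) = -7/((-14 + 583696 + 1368324) - 1235631) = -7/(1952006 - 1235631) = -7/716375 ≈ -9.7714e-6)
H(-1532) + t = -1532 - 7/716375 = -1097486507/716375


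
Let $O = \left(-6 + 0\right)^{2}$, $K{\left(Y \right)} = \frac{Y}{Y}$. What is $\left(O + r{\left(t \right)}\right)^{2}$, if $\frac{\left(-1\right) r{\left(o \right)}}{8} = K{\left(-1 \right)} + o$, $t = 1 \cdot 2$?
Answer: $144$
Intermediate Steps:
$K{\left(Y \right)} = 1$
$t = 2$
$O = 36$ ($O = \left(-6\right)^{2} = 36$)
$r{\left(o \right)} = -8 - 8 o$ ($r{\left(o \right)} = - 8 \left(1 + o\right) = -8 - 8 o$)
$\left(O + r{\left(t \right)}\right)^{2} = \left(36 - 24\right)^{2} = 12^{2} = 144$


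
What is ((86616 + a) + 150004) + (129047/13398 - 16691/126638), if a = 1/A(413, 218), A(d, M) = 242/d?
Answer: 2208201620711587/9331827582 ≈ 2.3663e+5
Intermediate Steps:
a = 413/242 (a = 1/(242/413) = 413/242 ≈ 1.7066)
((86616 + a) + 150004) + (129047/13398 - 16691/126638) = ((86616 + 413/242) + 150004) + (129047/13398 - 16691/126638) = (20961485/242 + 150004) + (129047*(1/13398) - 16691*1/126638) = 57262453/242 + (129047/13398 - 16691/126638) = 57262453/242 + 4029656992/424173981 = 2208201620711587/9331827582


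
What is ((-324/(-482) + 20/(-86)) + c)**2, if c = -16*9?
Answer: 2213298896656/107391769 ≈ 20610.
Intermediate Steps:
c = -144
((-324/(-482) + 20/(-86)) + c)**2 = ((-324/(-482) + 20/(-86)) - 144)**2 = ((-324*(-1/482) + 20*(-1/86)) - 144)**2 = ((162/241 - 10/43) - 144)**2 = (4556/10363 - 144)**2 = (-1487716/10363)**2 = 2213298896656/107391769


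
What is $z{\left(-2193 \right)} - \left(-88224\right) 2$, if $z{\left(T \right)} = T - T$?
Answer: $176448$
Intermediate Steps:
$z{\left(T \right)} = 0$
$z{\left(-2193 \right)} - \left(-88224\right) 2 = 0 - \left(-88224\right) 2 = 0 - -176448 = 0 + 176448 = 176448$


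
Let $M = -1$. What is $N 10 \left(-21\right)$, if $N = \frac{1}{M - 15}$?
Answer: $\frac{105}{8} \approx 13.125$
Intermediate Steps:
$N = - \frac{1}{16}$ ($N = \frac{1}{-1 - 15} = \frac{1}{-16} = - \frac{1}{16} \approx -0.0625$)
$N 10 \left(-21\right) = \left(- \frac{1}{16}\right) 10 \left(-21\right) = \left(- \frac{5}{8}\right) \left(-21\right) = \frac{105}{8}$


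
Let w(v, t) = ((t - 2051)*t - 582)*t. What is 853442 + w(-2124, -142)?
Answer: -43283566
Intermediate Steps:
w(v, t) = t*(-582 + t*(-2051 + t)) (w(v, t) = ((-2051 + t)*t - 582)*t = (t*(-2051 + t) - 582)*t = (-582 + t*(-2051 + t))*t = t*(-582 + t*(-2051 + t)))
853442 + w(-2124, -142) = 853442 - 142*(-582 + (-142)² - 2051*(-142)) = 853442 - 142*(-582 + 20164 + 291242) = 853442 - 142*310824 = 853442 - 44137008 = -43283566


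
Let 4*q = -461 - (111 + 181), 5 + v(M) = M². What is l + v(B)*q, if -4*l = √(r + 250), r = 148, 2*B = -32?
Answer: -189003/4 - √398/4 ≈ -47256.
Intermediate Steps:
B = -16 (B = (½)*(-32) = -16)
v(M) = -5 + M²
q = -753/4 (q = (-461 - (111 + 181))/4 = (-461 - 1*292)/4 = (-461 - 292)/4 = (¼)*(-753) = -753/4 ≈ -188.25)
l = -√398/4 (l = -√(148 + 250)/4 = -√398/4 ≈ -4.9875)
l + v(B)*q = -√398/4 + (-5 + (-16)²)*(-753/4) = -√398/4 + (-5 + 256)*(-753/4) = -√398/4 + 251*(-753/4) = -√398/4 - 189003/4 = -189003/4 - √398/4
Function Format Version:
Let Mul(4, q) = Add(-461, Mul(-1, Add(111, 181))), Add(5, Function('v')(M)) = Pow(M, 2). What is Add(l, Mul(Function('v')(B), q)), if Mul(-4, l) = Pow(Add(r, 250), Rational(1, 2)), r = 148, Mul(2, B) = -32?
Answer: Add(Rational(-189003, 4), Mul(Rational(-1, 4), Pow(398, Rational(1, 2)))) ≈ -47256.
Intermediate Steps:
B = -16 (B = Mul(Rational(1, 2), -32) = -16)
Function('v')(M) = Add(-5, Pow(M, 2))
q = Rational(-753, 4) (q = Mul(Rational(1, 4), Add(-461, Mul(-1, Add(111, 181)))) = Mul(Rational(1, 4), Add(-461, Mul(-1, 292))) = Mul(Rational(1, 4), Add(-461, -292)) = Mul(Rational(1, 4), -753) = Rational(-753, 4) ≈ -188.25)
l = Mul(Rational(-1, 4), Pow(398, Rational(1, 2))) (l = Mul(Rational(-1, 4), Pow(Add(148, 250), Rational(1, 2))) = Mul(Rational(-1, 4), Pow(398, Rational(1, 2))) ≈ -4.9875)
Add(l, Mul(Function('v')(B), q)) = Add(Mul(Rational(-1, 4), Pow(398, Rational(1, 2))), Mul(Add(-5, Pow(-16, 2)), Rational(-753, 4))) = Add(Mul(Rational(-1, 4), Pow(398, Rational(1, 2))), Mul(Add(-5, 256), Rational(-753, 4))) = Add(Mul(Rational(-1, 4), Pow(398, Rational(1, 2))), Mul(251, Rational(-753, 4))) = Add(Mul(Rational(-1, 4), Pow(398, Rational(1, 2))), Rational(-189003, 4)) = Add(Rational(-189003, 4), Mul(Rational(-1, 4), Pow(398, Rational(1, 2))))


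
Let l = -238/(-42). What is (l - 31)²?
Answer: 5776/9 ≈ 641.78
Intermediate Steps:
l = 17/3 (l = -238*(-1/42) = 17/3 ≈ 5.6667)
(l - 31)² = (17/3 - 31)² = (-76/3)² = 5776/9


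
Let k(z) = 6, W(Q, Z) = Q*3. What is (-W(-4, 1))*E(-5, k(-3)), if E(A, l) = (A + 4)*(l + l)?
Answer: -144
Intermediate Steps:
W(Q, Z) = 3*Q
E(A, l) = 2*l*(4 + A) (E(A, l) = (4 + A)*(2*l) = 2*l*(4 + A))
(-W(-4, 1))*E(-5, k(-3)) = (-3*(-4))*(2*6*(4 - 5)) = (-1*(-12))*(2*6*(-1)) = 12*(-12) = -144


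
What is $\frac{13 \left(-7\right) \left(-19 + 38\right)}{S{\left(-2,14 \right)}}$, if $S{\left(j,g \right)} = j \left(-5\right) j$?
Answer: $\frac{1729}{20} \approx 86.45$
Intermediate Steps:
$S{\left(j,g \right)} = - 5 j^{2}$ ($S{\left(j,g \right)} = - 5 j j = - 5 j^{2}$)
$\frac{13 \left(-7\right) \left(-19 + 38\right)}{S{\left(-2,14 \right)}} = \frac{13 \left(-7\right) \left(-19 + 38\right)}{\left(-5\right) \left(-2\right)^{2}} = \frac{\left(-91\right) 19}{\left(-5\right) 4} = - \frac{1729}{-20} = \left(-1729\right) \left(- \frac{1}{20}\right) = \frac{1729}{20}$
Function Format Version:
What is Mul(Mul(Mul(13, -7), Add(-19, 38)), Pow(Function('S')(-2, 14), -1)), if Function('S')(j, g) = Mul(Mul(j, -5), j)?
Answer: Rational(1729, 20) ≈ 86.450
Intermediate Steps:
Function('S')(j, g) = Mul(-5, Pow(j, 2)) (Function('S')(j, g) = Mul(Mul(-5, j), j) = Mul(-5, Pow(j, 2)))
Mul(Mul(Mul(13, -7), Add(-19, 38)), Pow(Function('S')(-2, 14), -1)) = Mul(Mul(Mul(13, -7), Add(-19, 38)), Pow(Mul(-5, Pow(-2, 2)), -1)) = Mul(Mul(-91, 19), Pow(Mul(-5, 4), -1)) = Mul(-1729, Pow(-20, -1)) = Mul(-1729, Rational(-1, 20)) = Rational(1729, 20)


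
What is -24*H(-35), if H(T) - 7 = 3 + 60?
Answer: -1680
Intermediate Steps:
H(T) = 70 (H(T) = 7 + (3 + 60) = 7 + 63 = 70)
-24*H(-35) = -24*70 = -1680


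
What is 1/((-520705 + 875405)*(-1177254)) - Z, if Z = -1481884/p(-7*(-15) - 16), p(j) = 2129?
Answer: 618793256460317071/889010774800200 ≈ 696.05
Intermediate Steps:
Z = -1481884/2129 ≈ -696.05
1/((-520705 + 875405)*(-1177254)) - Z = 1/((-520705 + 875405)*(-1177254)) - 1*(-1481884/2129) = -1/1177254/354700 + 1481884/2129 = (1/354700)*(-1/1177254) + 1481884/2129 = -1/417571993800 + 1481884/2129 = 618793256460317071/889010774800200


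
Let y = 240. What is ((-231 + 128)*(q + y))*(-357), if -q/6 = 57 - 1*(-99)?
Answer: -25592616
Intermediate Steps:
q = -936 (q = -6*(57 - 1*(-99)) = -6*(57 + 99) = -6*156 = -936)
((-231 + 128)*(q + y))*(-357) = ((-231 + 128)*(-936 + 240))*(-357) = -103*(-696)*(-357) = 71688*(-357) = -25592616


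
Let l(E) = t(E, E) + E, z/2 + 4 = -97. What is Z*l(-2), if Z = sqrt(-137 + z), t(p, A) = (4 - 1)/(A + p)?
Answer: -11*I*sqrt(339)/4 ≈ -50.633*I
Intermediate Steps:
z = -202 (z = -8 + 2*(-97) = -8 - 194 = -202)
t(p, A) = 3/(A + p)
Z = I*sqrt(339) (Z = sqrt(-137 - 202) = sqrt(-339) = I*sqrt(339) ≈ 18.412*I)
l(E) = E + 3/(2*E) (l(E) = 3/(E + E) + E = 3/((2*E)) + E = 3*(1/(2*E)) + E = 3/(2*E) + E = E + 3/(2*E))
Z*l(-2) = (I*sqrt(339))*(-2 + (3/2)/(-2)) = (I*sqrt(339))*(-2 + (3/2)*(-1/2)) = (I*sqrt(339))*(-2 - 3/4) = (I*sqrt(339))*(-11/4) = -11*I*sqrt(339)/4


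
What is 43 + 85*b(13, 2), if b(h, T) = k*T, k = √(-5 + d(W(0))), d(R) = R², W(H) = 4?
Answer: 43 + 170*√11 ≈ 606.83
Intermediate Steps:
k = √11 (k = √(-5 + 4²) = √(-5 + 16) = √11 ≈ 3.3166)
b(h, T) = T*√11 (b(h, T) = √11*T = T*√11)
43 + 85*b(13, 2) = 43 + 85*(2*√11) = 43 + 170*√11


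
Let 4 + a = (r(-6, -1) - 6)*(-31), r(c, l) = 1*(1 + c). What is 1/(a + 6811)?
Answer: 1/7148 ≈ 0.00013990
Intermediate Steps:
r(c, l) = 1 + c
a = 337 (a = -4 + ((1 - 6) - 6)*(-31) = -4 + (-5 - 6)*(-31) = -4 - 11*(-31) = -4 + 341 = 337)
1/(a + 6811) = 1/(337 + 6811) = 1/7148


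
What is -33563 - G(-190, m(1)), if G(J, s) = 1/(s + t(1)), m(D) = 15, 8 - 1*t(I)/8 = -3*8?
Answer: -9095574/271 ≈ -33563.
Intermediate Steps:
t(I) = 256 (t(I) = 64 - (-24)*8 = 64 - 8*(-24) = 64 + 192 = 256)
G(J, s) = 1/(256 + s) (G(J, s) = 1/(s + 256) = 1/(256 + s))
-33563 - G(-190, m(1)) = -33563 - 1/(256 + 15) = -33563 - 1/271 = -9095574/271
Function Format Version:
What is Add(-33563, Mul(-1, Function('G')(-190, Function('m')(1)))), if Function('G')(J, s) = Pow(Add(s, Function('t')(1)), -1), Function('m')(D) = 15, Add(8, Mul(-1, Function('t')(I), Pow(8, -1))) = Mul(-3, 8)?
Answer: Rational(-9095574, 271) ≈ -33563.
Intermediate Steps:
Function('t')(I) = 256 (Function('t')(I) = Add(64, Mul(-8, Mul(-3, 8))) = Add(64, Mul(-8, -24)) = Add(64, 192) = 256)
Function('G')(J, s) = Pow(Add(256, s), -1) (Function('G')(J, s) = Pow(Add(s, 256), -1) = Pow(Add(256, s), -1))
Add(-33563, Mul(-1, Function('G')(-190, Function('m')(1)))) = Add(-33563, Mul(-1, Pow(Add(256, 15), -1))) = Add(-33563, Mul(-1, Pow(271, -1))) = Add(-33563, Mul(-1, Rational(1, 271))) = Add(-33563, Rational(-1, 271)) = Rational(-9095574, 271)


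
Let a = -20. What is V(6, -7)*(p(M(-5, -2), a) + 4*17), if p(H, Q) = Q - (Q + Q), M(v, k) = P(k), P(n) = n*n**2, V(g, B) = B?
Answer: -616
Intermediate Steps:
P(n) = n**3
M(v, k) = k**3
p(H, Q) = -Q (p(H, Q) = Q - 2*Q = -Q)
V(6, -7)*(p(M(-5, -2), a) + 4*17) = -7*(-1*(-20) + 4*17) = -7*(20 + 68) = -7*88 = -616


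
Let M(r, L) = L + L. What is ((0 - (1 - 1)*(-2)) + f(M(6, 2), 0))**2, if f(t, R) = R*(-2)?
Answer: 0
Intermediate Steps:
M(r, L) = 2*L
f(t, R) = -2*R
((0 - (1 - 1)*(-2)) + f(M(6, 2), 0))**2 = ((0 - (1 - 1)*(-2)) - 2*0)**2 = ((0 - 0*(-2)) + 0)**2 = ((0 - 1*0) + 0)**2 = ((0 + 0) + 0)**2 = (0 + 0)**2 = 0**2 = 0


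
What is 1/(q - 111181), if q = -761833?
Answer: -1/873014 ≈ -1.1455e-6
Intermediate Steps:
1/(q - 111181) = 1/(-761833 - 111181) = 1/(-873014) = -1/873014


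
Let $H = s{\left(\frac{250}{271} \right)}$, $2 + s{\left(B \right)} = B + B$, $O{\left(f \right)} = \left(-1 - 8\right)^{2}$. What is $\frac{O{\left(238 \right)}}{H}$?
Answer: $- \frac{7317}{14} \approx -522.64$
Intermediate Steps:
$O{\left(f \right)} = 81$ ($O{\left(f \right)} = \left(-9\right)^{2} = 81$)
$s{\left(B \right)} = -2 + 2 B$ ($s{\left(B \right)} = -2 + \left(B + B\right) = -2 + 2 B$)
$H = - \frac{42}{271}$ ($H = -2 + 2 \cdot \frac{250}{271} = -2 + \frac{500}{271} = - \frac{42}{271} \approx -0.15498$)
$\frac{O{\left(238 \right)}}{H} = \frac{81}{- \frac{42}{271}} = 81 \left(- \frac{271}{42}\right) = - \frac{7317}{14}$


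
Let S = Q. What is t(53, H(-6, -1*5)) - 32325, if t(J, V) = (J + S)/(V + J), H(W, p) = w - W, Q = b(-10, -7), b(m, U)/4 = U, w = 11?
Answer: -452545/14 ≈ -32325.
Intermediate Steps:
b(m, U) = 4*U
Q = -28 (Q = 4*(-7) = -28)
S = -28
H(W, p) = 11 - W
t(J, V) = (-28 + J)/(J + V) (t(J, V) = (J - 28)/(V + J) = (-28 + J)/(J + V))
t(53, H(-6, -1*5)) - 32325 = (-28 + 53)/(53 + (11 - 1*(-6))) - 32325 = 25/(53 + (11 + 6)) - 32325 = 25/(53 + 17) - 32325 = 25/70 - 32325 = (1/70)*25 - 32325 = 5/14 - 32325 = -452545/14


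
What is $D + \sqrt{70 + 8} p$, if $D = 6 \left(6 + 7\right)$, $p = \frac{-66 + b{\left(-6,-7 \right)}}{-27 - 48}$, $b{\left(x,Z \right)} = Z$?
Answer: $78 + \frac{73 \sqrt{78}}{75} \approx 86.596$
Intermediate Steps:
$p = \frac{73}{75}$ ($p = \frac{-66 - 7}{-27 - 48} = - \frac{73}{-75} = \left(-73\right) \left(- \frac{1}{75}\right) = \frac{73}{75} \approx 0.97333$)
$D = 78$ ($D = 6 \cdot 13 = 78$)
$D + \sqrt{70 + 8} p = 78 + \sqrt{70 + 8} \cdot \frac{73}{75} = 78 + \sqrt{78} \cdot \frac{73}{75} = 78 + \frac{73 \sqrt{78}}{75}$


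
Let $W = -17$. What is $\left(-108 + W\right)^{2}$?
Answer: $15625$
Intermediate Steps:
$\left(-108 + W\right)^{2} = \left(-108 - 17\right)^{2} = \left(-125\right)^{2} = 15625$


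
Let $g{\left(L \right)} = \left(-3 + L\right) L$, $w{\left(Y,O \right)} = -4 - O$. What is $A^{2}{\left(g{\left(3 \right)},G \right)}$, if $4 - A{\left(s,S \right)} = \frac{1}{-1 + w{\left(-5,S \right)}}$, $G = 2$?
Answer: $\frac{841}{49} \approx 17.163$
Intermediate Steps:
$g{\left(L \right)} = L \left(-3 + L\right)$
$A{\left(s,S \right)} = 4 - \frac{1}{-5 - S}$ ($A{\left(s,S \right)} = 4 - \frac{1}{-1 - \left(4 + S\right)} = 4 - \frac{1}{-5 - S}$)
$A^{2}{\left(g{\left(3 \right)},G \right)} = \left(\frac{21 + 4 \cdot 2}{5 + 2}\right)^{2} = \left(\frac{21 + 8}{7}\right)^{2} = \left(\frac{1}{7} \cdot 29\right)^{2} = \left(\frac{29}{7}\right)^{2} = \frac{841}{49}$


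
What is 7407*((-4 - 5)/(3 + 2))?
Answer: -66663/5 ≈ -13333.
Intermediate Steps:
7407*((-4 - 5)/(3 + 2)) = 7407*(-9/5) = -66663/5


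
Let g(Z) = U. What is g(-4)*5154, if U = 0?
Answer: 0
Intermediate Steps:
g(Z) = 0
g(-4)*5154 = 0*5154 = 0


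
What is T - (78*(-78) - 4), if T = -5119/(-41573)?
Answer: 253101543/41573 ≈ 6088.1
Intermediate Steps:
T = 5119/41573 (T = -5119*(-1/41573) = 5119/41573 ≈ 0.12313)
T - (78*(-78) - 4) = 5119/41573 - (78*(-78) - 4) = 5119/41573 - (-6084 - 4) = 5119/41573 - 1*(-6088) = 5119/41573 + 6088 = 253101543/41573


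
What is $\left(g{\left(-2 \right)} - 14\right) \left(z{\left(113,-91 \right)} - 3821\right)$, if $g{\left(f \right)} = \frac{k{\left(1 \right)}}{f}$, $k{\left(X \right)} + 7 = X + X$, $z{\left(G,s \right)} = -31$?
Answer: $44298$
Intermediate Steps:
$k{\left(X \right)} = -7 + 2 X$ ($k{\left(X \right)} = -7 + \left(X + X\right) = -7 + 2 X$)
$g{\left(f \right)} = - \frac{5}{f}$ ($g{\left(f \right)} = \frac{-7 + 2 \cdot 1}{f} = \frac{-7 + 2}{f} = - \frac{5}{f}$)
$\left(g{\left(-2 \right)} - 14\right) \left(z{\left(113,-91 \right)} - 3821\right) = \left(- \frac{5}{-2} - 14\right) \left(-31 - 3821\right) = \left(\left(-5\right) \left(- \frac{1}{2}\right) - 14\right) \left(-31 - 3821\right) = \left(\frac{5}{2} - 14\right) \left(-3852\right) = \left(- \frac{23}{2}\right) \left(-3852\right) = 44298$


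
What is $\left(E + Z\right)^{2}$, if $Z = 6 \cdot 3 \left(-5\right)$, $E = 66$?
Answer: $576$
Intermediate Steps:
$Z = -90$ ($Z = 18 \left(-5\right) = -90$)
$\left(E + Z\right)^{2} = \left(66 - 90\right)^{2} = \left(-24\right)^{2} = 576$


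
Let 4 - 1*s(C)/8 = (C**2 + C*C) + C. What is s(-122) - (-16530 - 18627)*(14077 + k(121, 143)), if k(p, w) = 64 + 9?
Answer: 497234414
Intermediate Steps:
k(p, w) = 73
s(C) = 32 - 16*C**2 - 8*C (s(C) = 32 - 8*((C**2 + C*C) + C) = 32 - 8*((C**2 + C**2) + C) = 32 - 8*(2*C**2 + C) = 32 - 8*(C + 2*C**2) = 32 + (-16*C**2 - 8*C) = 32 - 16*C**2 - 8*C)
s(-122) - (-16530 - 18627)*(14077 + k(121, 143)) = (32 - 16*(-122)**2 - 8*(-122)) - (-16530 - 18627)*(14077 + 73) = (32 - 16*14884 + 976) - (-35157)*14150 = (32 - 238144 + 976) - 1*(-497471550) = -237136 + 497471550 = 497234414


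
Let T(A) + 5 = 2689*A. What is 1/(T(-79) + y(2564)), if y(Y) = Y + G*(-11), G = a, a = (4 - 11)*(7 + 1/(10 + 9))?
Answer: -19/3977250 ≈ -4.7772e-6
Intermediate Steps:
a = -938/19 (a = -7*(7 + 1/19) = -7*134/19 = -938/19 ≈ -49.368)
G = -938/19 ≈ -49.368
T(A) = -5 + 2689*A
y(Y) = 10318/19 + Y (y(Y) = Y - 938/19*(-11) = Y + 10318/19 = 10318/19 + Y)
1/(T(-79) + y(2564)) = 1/((-5 + 2689*(-79)) + (10318/19 + 2564)) = 1/((-5 - 212431) + 59034/19) = 1/(-212436 + 59034/19) = 1/(-3977250/19) = -19/3977250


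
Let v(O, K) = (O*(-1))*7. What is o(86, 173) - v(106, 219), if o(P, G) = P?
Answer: 828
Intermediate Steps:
v(O, K) = -7*O (v(O, K) = -O*7 = -7*O)
o(86, 173) - v(106, 219) = 86 - (-7)*106 = 86 - 1*(-742) = 86 + 742 = 828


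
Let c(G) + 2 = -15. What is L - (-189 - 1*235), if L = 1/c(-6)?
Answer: 7207/17 ≈ 423.94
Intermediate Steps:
c(G) = -17 (c(G) = -2 - 15 = -17)
L = -1/17 (L = 1/(-17) = -1/17 ≈ -0.058824)
L - (-189 - 1*235) = -1/17 - (-189 - 1*235) = -1/17 - (-189 - 235) = -1/17 - 1*(-424) = -1/17 + 424 = 7207/17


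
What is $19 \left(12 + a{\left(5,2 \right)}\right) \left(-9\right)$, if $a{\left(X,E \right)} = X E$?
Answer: $-3762$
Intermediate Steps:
$a{\left(X,E \right)} = E X$
$19 \left(12 + a{\left(5,2 \right)}\right) \left(-9\right) = 19 \left(12 + 2 \cdot 5\right) \left(-9\right) = 19 \left(12 + 10\right) \left(-9\right) = 19 \cdot 22 \left(-9\right) = 418 \left(-9\right) = -3762$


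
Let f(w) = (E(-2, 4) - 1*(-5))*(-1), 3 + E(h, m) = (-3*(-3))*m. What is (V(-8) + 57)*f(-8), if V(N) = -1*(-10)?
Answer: -2546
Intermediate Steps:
E(h, m) = -3 + 9*m (E(h, m) = -3 + (-3*(-3))*m = -3 + 9*m)
f(w) = -38 (f(w) = ((-3 + 9*4) - 1*(-5))*(-1) = ((-3 + 36) + 5)*(-1) = (33 + 5)*(-1) = 38*(-1) = -38)
V(N) = 10
(V(-8) + 57)*f(-8) = (10 + 57)*(-38) = 67*(-38) = -2546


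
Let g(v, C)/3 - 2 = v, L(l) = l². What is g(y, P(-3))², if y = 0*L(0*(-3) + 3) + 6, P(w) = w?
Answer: 576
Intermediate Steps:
y = 6 (y = 0*(0*(-3) + 3)² + 6 = 0*(0 + 3)² + 6 = 0*3² + 6 = 0*9 + 6 = 0 + 6 = 6)
g(v, C) = 6 + 3*v
g(y, P(-3))² = (6 + 3*6)² = (6 + 18)² = 24² = 576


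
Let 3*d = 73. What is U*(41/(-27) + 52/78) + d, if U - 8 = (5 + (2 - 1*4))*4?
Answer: 197/27 ≈ 7.2963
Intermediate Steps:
d = 73/3 (d = (⅓)*73 = 73/3 ≈ 24.333)
U = 20 (U = 8 + (5 + (2 - 1*4))*4 = 8 + (5 + (2 - 4))*4 = 8 + (5 - 2)*4 = 8 + 3*4 = 8 + 12 = 20)
U*(41/(-27) + 52/78) + d = 20*(41/(-27) + 52/78) + 73/3 = 20*(41*(-1/27) + 52*(1/78)) + 73/3 = 20*(-41/27 + ⅔) + 73/3 = 20*(-23/27) + 73/3 = -460/27 + 73/3 = 197/27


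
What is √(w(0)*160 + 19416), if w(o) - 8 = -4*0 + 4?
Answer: 2*√5334 ≈ 146.07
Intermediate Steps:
w(o) = 12 (w(o) = 8 + (-4*0 + 4) = 8 + (0 + 4) = 8 + 4 = 12)
√(w(0)*160 + 19416) = √(12*160 + 19416) = √(1920 + 19416) = √21336 = 2*√5334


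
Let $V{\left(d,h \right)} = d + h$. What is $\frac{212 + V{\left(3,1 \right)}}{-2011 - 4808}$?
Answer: $- \frac{72}{2273} \approx -0.031676$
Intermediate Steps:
$\frac{212 + V{\left(3,1 \right)}}{-2011 - 4808} = \frac{212 + \left(3 + 1\right)}{-2011 - 4808} = \frac{212 + 4}{-6819} = 216 \left(- \frac{1}{6819}\right) = - \frac{72}{2273}$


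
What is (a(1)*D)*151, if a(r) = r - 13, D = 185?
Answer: -335220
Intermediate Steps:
a(r) = -13 + r
(a(1)*D)*151 = ((-13 + 1)*185)*151 = -12*185*151 = -2220*151 = -335220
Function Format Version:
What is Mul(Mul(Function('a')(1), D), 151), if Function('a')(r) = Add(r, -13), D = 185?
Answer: -335220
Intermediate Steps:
Function('a')(r) = Add(-13, r)
Mul(Mul(Function('a')(1), D), 151) = Mul(Mul(Add(-13, 1), 185), 151) = Mul(Mul(-12, 185), 151) = Mul(-2220, 151) = -335220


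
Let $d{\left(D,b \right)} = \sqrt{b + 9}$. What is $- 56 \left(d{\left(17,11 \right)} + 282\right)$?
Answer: $-15792 - 112 \sqrt{5} \approx -16042.0$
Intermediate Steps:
$d{\left(D,b \right)} = \sqrt{9 + b}$
$- 56 \left(d{\left(17,11 \right)} + 282\right) = - 56 \left(\sqrt{9 + 11} + 282\right) = - 56 \left(\sqrt{20} + 282\right) = - 56 \left(2 \sqrt{5} + 282\right) = - 56 \left(282 + 2 \sqrt{5}\right) = -15792 - 112 \sqrt{5}$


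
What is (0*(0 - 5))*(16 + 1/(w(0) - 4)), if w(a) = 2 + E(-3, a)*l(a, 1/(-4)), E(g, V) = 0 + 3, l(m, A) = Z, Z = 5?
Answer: 0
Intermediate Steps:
l(m, A) = 5
E(g, V) = 3
w(a) = 17 (w(a) = 2 + 3*5 = 2 + 15 = 17)
(0*(0 - 5))*(16 + 1/(w(0) - 4)) = (0*(0 - 5))*(16 + 1/(17 - 4)) = (0*(-5))*(16 + 1/13) = 0*(16 + 1/13) = 0*(209/13) = 0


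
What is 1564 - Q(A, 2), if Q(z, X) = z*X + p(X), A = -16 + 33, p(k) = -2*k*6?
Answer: 1554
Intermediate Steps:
p(k) = -12*k
A = 17
Q(z, X) = -12*X + X*z (Q(z, X) = z*X - 12*X = X*z - 12*X = -12*X + X*z)
1564 - Q(A, 2) = 1564 - 2*(-12 + 17) = 1564 - 2*5 = 1564 - 1*10 = 1564 - 10 = 1554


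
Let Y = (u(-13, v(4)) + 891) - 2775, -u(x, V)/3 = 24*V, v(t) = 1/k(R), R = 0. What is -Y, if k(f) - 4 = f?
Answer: 1902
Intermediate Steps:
k(f) = 4 + f
v(t) = ¼ (v(t) = 1/(4 + 0) = 1/4 = ¼)
u(x, V) = -72*V
Y = -1902 (Y = (-72*¼ + 891) - 2775 = (-18 + 891) - 2775 = 873 - 2775 = -1902)
-Y = -1*(-1902) = 1902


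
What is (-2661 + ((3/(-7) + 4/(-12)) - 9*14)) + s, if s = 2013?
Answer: -16270/21 ≈ -774.76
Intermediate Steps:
(-2661 + ((3/(-7) + 4/(-12)) - 9*14)) + s = (-2661 + ((3/(-7) + 4/(-12)) - 9*14)) + 2013 = (-2661 + ((3*(-⅐) + 4*(-1/12)) - 126)) + 2013 = (-2661 + ((-3/7 - ⅓) - 126)) + 2013 = (-2661 + (-16/21 - 126)) + 2013 = (-2661 - 2662/21) + 2013 = -58543/21 + 2013 = -16270/21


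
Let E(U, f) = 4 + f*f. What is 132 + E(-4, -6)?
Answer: 172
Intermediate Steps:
E(U, f) = 4 + f**2
132 + E(-4, -6) = 132 + (4 + (-6)**2) = 132 + (4 + 36) = 132 + 40 = 172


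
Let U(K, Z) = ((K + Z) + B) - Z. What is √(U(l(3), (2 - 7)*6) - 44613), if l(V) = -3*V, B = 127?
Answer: I*√44495 ≈ 210.94*I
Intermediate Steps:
U(K, Z) = 127 + K (U(K, Z) = ((K + Z) + 127) - Z = (127 + K + Z) - Z = 127 + K)
√(U(l(3), (2 - 7)*6) - 44613) = √((127 - 3*3) - 44613) = √((127 - 9) - 44613) = √(118 - 44613) = √(-44495) = I*√44495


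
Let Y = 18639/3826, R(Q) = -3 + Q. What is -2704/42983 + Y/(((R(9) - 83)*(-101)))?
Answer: -79655824471/1278950654366 ≈ -0.062282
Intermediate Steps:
Y = 18639/3826 (Y = 18639*(1/3826) = 18639/3826 ≈ 4.8717)
-2704/42983 + Y/(((R(9) - 83)*(-101))) = -2704/42983 + 18639/(3826*((((-3 + 9) - 83)*(-101)))) = -2704*1/42983 + 18639/(3826*(((6 - 83)*(-101)))) = -2704/42983 + 18639/(3826*((-77*(-101)))) = -2704/42983 + (18639/3826)/7777 = -2704/42983 + (18639/3826)*(1/7777) = -2704/42983 + 18639/29754802 = -79655824471/1278950654366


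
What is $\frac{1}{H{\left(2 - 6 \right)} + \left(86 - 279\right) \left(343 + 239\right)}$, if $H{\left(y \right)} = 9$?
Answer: $- \frac{1}{112317} \approx -8.9034 \cdot 10^{-6}$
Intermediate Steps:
$\frac{1}{H{\left(2 - 6 \right)} + \left(86 - 279\right) \left(343 + 239\right)} = \frac{1}{9 + \left(86 - 279\right) \left(343 + 239\right)} = \frac{1}{9 - 112326} = \frac{1}{-112317} = - \frac{1}{112317}$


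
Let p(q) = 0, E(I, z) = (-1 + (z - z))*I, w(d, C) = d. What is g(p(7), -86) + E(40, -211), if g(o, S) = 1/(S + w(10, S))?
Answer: -3041/76 ≈ -40.013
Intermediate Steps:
E(I, z) = -I (E(I, z) = (-1 + 0)*I = -I)
g(o, S) = 1/(10 + S) (g(o, S) = 1/(S + 10) = 1/(10 + S))
g(p(7), -86) + E(40, -211) = 1/(10 - 86) - 1*40 = 1/(-76) - 40 = -1/76 - 40 = -3041/76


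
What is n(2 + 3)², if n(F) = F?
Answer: 25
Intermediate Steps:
n(2 + 3)² = (2 + 3)² = 5² = 25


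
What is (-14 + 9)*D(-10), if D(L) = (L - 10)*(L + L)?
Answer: -2000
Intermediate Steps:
D(L) = 2*L*(-10 + L) (D(L) = (-10 + L)*(2*L) = 2*L*(-10 + L))
(-14 + 9)*D(-10) = (-14 + 9)*(2*(-10)*(-10 - 10)) = -10*(-10)*(-20) = -5*400 = -2000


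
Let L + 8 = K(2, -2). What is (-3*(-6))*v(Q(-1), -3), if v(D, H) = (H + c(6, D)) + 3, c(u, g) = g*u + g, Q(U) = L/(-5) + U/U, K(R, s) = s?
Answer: 378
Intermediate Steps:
L = -10 (L = -8 - 2 = -10)
Q(U) = 3 (Q(U) = -10/(-5) + U/U = -10*(-1/5) + 1 = 2 + 1 = 3)
c(u, g) = g + g*u
v(D, H) = 3 + H + 7*D (v(D, H) = (H + D*(1 + 6)) + 3 = (H + D*7) + 3 = (H + 7*D) + 3 = 3 + H + 7*D)
(-3*(-6))*v(Q(-1), -3) = (-3*(-6))*(3 - 3 + 7*3) = 18*(3 - 3 + 21) = 18*21 = 378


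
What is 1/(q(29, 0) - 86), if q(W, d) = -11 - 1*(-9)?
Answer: -1/88 ≈ -0.011364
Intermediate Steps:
q(W, d) = -2 (q(W, d) = -11 + 9 = -2)
1/(q(29, 0) - 86) = 1/(-2 - 86) = 1/(-88) = -1/88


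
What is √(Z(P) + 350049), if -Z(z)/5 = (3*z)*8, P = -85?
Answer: 23*√681 ≈ 600.21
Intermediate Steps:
Z(z) = -120*z (Z(z) = -5*3*z*8 = -120*z)
√(Z(P) + 350049) = √(-120*(-85) + 350049) = √(10200 + 350049) = √360249 = 23*√681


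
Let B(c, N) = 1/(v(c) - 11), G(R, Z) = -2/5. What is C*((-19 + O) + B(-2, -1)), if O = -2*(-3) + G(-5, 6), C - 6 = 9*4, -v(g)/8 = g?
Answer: -2772/5 ≈ -554.40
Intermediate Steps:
G(R, Z) = -2/5 (G(R, Z) = -2*1/5 = -2/5)
v(g) = -8*g
C = 42 (C = 6 + 9*4 = 6 + 36 = 42)
B(c, N) = 1/(-11 - 8*c) (B(c, N) = 1/(-8*c - 11) = 1/(-11 - 8*c))
O = 28/5 (O = -2*(-3) - 2/5 = 6 - 2/5 = 28/5 ≈ 5.6000)
C*((-19 + O) + B(-2, -1)) = 42*((-19 + 28/5) - 1/(11 + 8*(-2))) = 42*(-67/5 - 1/(11 - 16)) = 42*(-67/5 - 1/(-5)) = 42*(-67/5 - 1*(-1/5)) = 42*(-67/5 + 1/5) = 42*(-66/5) = -2772/5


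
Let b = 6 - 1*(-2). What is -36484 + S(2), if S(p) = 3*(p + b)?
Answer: -36454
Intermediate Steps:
b = 8 (b = 6 + 2 = 8)
S(p) = 24 + 3*p (S(p) = 3*(p + 8) = 3*(8 + p) = 24 + 3*p)
-36484 + S(2) = -36484 + (24 + 3*2) = -36484 + (24 + 6) = -36484 + 30 = -36454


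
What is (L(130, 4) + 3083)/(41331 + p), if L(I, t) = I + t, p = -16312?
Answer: 3217/25019 ≈ 0.12858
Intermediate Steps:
(L(130, 4) + 3083)/(41331 + p) = ((130 + 4) + 3083)/(41331 - 16312) = (134 + 3083)/25019 = 3217*(1/25019) = 3217/25019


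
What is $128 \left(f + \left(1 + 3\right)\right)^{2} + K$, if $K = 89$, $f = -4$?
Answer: $89$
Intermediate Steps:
$128 \left(f + \left(1 + 3\right)\right)^{2} + K = 128 \left(-4 + \left(1 + 3\right)\right)^{2} + 89 = 128 \left(-4 + 4\right)^{2} + 89 = 128 \cdot 0^{2} + 89 = 128 \cdot 0 + 89 = 0 + 89 = 89$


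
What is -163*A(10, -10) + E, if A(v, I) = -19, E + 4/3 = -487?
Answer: 7826/3 ≈ 2608.7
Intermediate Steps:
E = -1465/3 (E = -4/3 - 487 = -1465/3 ≈ -488.33)
-163*A(10, -10) + E = -163*(-19) - 1465/3 = 3097 - 1465/3 = 7826/3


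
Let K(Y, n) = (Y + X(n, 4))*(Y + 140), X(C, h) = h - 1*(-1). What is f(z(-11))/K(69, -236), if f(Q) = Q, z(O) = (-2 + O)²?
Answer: 169/15466 ≈ 0.010927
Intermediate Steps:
X(C, h) = 1 + h (X(C, h) = h + 1 = 1 + h)
K(Y, n) = (5 + Y)*(140 + Y) (K(Y, n) = (Y + (1 + 4))*(Y + 140) = (Y + 5)*(140 + Y) = (5 + Y)*(140 + Y))
f(z(-11))/K(69, -236) = (-2 - 11)²/(700 + 69² + 145*69) = (-13)²/(700 + 4761 + 10005) = 169/15466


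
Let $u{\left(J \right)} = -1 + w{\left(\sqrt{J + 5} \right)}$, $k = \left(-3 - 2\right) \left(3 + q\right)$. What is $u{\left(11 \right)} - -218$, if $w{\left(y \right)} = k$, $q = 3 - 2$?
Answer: $197$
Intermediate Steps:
$q = 1$
$k = -20$ ($k = \left(-3 - 2\right) \left(3 + 1\right) = \left(-5\right) 4 = -20$)
$w{\left(y \right)} = -20$
$u{\left(J \right)} = -21$ ($u{\left(J \right)} = -1 - 20 = -21$)
$u{\left(11 \right)} - -218 = -21 - -218 = -21 + 218 = 197$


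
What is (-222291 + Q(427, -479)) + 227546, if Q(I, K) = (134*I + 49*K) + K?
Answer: 38523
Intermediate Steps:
Q(I, K) = 50*K + 134*I (Q(I, K) = (49*K + 134*I) + K = 50*K + 134*I)
(-222291 + Q(427, -479)) + 227546 = (-222291 + (50*(-479) + 134*427)) + 227546 = (-222291 + (-23950 + 57218)) + 227546 = (-222291 + 33268) + 227546 = -189023 + 227546 = 38523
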